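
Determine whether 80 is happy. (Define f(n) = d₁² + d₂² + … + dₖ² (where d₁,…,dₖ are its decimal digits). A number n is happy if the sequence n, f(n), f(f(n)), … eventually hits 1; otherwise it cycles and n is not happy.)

80 → 8² + 0² = 64 + 0 = 64
64 → 6² + 4² = 36 + 16 = 52
52 → 5² + 2² = 25 + 4 = 29
29 → 2² + 9² = 4 + 81 = 85
85 → 8² + 5² = 64 + 25 = 89
89 → 8² + 9² = 64 + 81 = 145
145 → 1² + 4² + 5² = 1 + 16 + 25 = 42
42 → 4² + 2² = 16 + 4 = 20
20 → 2² + 0² = 4 + 0 = 4
4 → 4² = 16
16 → 1² + 6² = 1 + 36 = 37
37 → 3² + 7² = 9 + 49 = 58
58 → 5² + 8² = 25 + 64 = 89  — 89 already seen; the sequence cycles without reaching 1.

not happy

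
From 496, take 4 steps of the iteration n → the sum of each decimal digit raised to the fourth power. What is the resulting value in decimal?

13139

496 → 8113
8113 → 4179
4179 → 9219
9219 → 13139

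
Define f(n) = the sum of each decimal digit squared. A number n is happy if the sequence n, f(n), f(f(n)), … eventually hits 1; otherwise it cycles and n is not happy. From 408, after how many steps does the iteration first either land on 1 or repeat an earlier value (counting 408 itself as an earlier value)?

408 → 4² + 0² + 8² = 80
80 → 8² + 0² = 64
64 → 6² + 4² = 52
52 → 5² + 2² = 29
29 → 2² + 9² = 85
85 → 8² + 5² = 89
89 → 8² + 9² = 145
145 → 1² + 4² + 5² = 42
42 → 4² + 2² = 20
20 → 2² + 0² = 4
4 → 4² = 16
16 → 1² + 6² = 37
37 → 3² + 7² = 58
58 → 5² + 8² = 89  — 89 repeats.
That took 14 steps.

14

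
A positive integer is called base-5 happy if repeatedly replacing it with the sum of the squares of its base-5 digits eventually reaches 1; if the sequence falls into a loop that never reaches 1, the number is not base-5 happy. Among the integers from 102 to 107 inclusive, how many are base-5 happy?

1

102: 102 → 20 → 16 → 10 → 4 → 16  — not base-5 happy
103: 103 → 25 → 1  — base-5 happy
104: 104 → 32 → 6 → 2 → 4 → 16 → 10 → 4  — not base-5 happy
105: 105 → 17 → 13 → 13  — not base-5 happy
106: 106 → 18 → 18  — not base-5 happy
107: 107 → 21 → 17 → 13 → 13  — not base-5 happy
base-5 happy: 103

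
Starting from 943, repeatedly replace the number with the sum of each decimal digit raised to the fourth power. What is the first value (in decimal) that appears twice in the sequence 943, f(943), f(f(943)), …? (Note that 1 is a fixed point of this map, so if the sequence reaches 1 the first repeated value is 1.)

8208

943 → 9⁴ + 4⁴ + 3⁴ = 6561 + 256 + 81 = 6898
6898 → 6⁴ + 8⁴ + 9⁴ + 8⁴ = 1296 + 4096 + 6561 + 4096 = 16049
16049 → 1⁴ + 6⁴ + 0⁴ + 4⁴ + 9⁴ = 1 + 1296 + 0 + 256 + 6561 = 8114
8114 → 8⁴ + 1⁴ + 1⁴ + 4⁴ = 4096 + 1 + 1 + 256 = 4354
4354 → 4⁴ + 3⁴ + 5⁴ + 4⁴ = 256 + 81 + 625 + 256 = 1218
1218 → 1⁴ + 2⁴ + 1⁴ + 8⁴ = 1 + 16 + 1 + 4096 = 4114
4114 → 4⁴ + 1⁴ + 1⁴ + 4⁴ = 256 + 1 + 1 + 256 = 514
514 → 5⁴ + 1⁴ + 4⁴ = 625 + 1 + 256 = 882
882 → 8⁴ + 8⁴ + 2⁴ = 4096 + 4096 + 16 = 8208
8208 → 8⁴ + 2⁴ + 0⁴ + 8⁴ = 4096 + 16 + 0 + 4096 = 8208  — 8208 already appeared earlier.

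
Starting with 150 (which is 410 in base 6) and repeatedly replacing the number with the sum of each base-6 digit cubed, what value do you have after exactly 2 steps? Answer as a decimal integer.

190

150 = (4,1,0)_6 → 65
65 = (1,4,5)_6 → 190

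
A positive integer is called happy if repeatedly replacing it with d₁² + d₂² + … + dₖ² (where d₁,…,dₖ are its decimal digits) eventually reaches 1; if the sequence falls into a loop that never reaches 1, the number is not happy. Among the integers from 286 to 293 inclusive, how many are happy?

2

286: 286 → 104 → 17 → 50 → 25 → 29 → 85 → 89 → 145 → 42 → 20 → 4 → 16 → 37 → 58 → 89  (repeats 89)
287: 287 → 117 → 51 → 26 → 40 → 16 → 37 → 58 → 89 → 145 → 42 → 20 → 4 → 16  (repeats 16)
288: 288 → 132 → 14 → 17 → 50 → 25 → 29 → 85 → 89 → 145 → 42 → 20 → 4 → 16 → 37 → 58 → 89  (repeats 89)
289: 289 → 149 → 98 → 145 → 42 → 20 → 4 → 16 → 37 → 58 → 89 → 145  (repeats 145)
290: 290 → 85 → 89 → 145 → 42 → 20 → 4 → 16 → 37 → 58 → 89  (repeats 89)
291: 291 → 86 → 100 → 1  (reaches 1)
292: 292 → 89 → 145 → 42 → 20 → 4 → 16 → 37 → 58 → 89  (repeats 89)
293: 293 → 94 → 97 → 130 → 10 → 1  (reaches 1)
happy: 291, 293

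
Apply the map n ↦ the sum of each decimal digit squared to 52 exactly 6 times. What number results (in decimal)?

52 → 5² + 2² = 29
29 → 2² + 9² = 85
85 → 8² + 5² = 89
89 → 8² + 9² = 145
145 → 1² + 4² + 5² = 42
42 → 4² + 2² = 20

20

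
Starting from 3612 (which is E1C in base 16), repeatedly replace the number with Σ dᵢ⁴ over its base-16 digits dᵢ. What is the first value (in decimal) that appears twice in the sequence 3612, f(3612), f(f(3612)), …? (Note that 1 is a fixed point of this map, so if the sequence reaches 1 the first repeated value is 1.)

3612 = (14,1,12)_16 → 14⁴ + 1⁴ + 12⁴ = 38416 + 1 + 20736 = 59153
59153 = (14,7,1,1)_16 → 14⁴ + 7⁴ + 1⁴ + 1⁴ = 38416 + 2401 + 1 + 1 = 40819
40819 = (9,15,7,3)_16 → 9⁴ + 15⁴ + 7⁴ + 3⁴ = 6561 + 50625 + 2401 + 81 = 59668
59668 = (14,9,1,4)_16 → 14⁴ + 9⁴ + 1⁴ + 4⁴ = 38416 + 6561 + 1 + 256 = 45234
45234 = (11,0,11,2)_16 → 11⁴ + 0⁴ + 11⁴ + 2⁴ = 14641 + 0 + 14641 + 16 = 29298
29298 = (7,2,7,2)_16 → 7⁴ + 2⁴ + 7⁴ + 2⁴ = 2401 + 16 + 2401 + 16 = 4834
4834 = (1,2,14,2)_16 → 1⁴ + 2⁴ + 14⁴ + 2⁴ = 1 + 16 + 38416 + 16 = 38449
38449 = (9,6,3,1)_16 → 9⁴ + 6⁴ + 3⁴ + 1⁴ = 6561 + 1296 + 81 + 1 = 7939
7939 = (1,15,0,3)_16 → 1⁴ + 15⁴ + 0⁴ + 3⁴ = 1 + 50625 + 0 + 81 = 50707
50707 = (12,6,1,3)_16 → 12⁴ + 6⁴ + 1⁴ + 3⁴ = 20736 + 1296 + 1 + 81 = 22114
22114 = (5,6,6,2)_16 → 5⁴ + 6⁴ + 6⁴ + 2⁴ = 625 + 1296 + 1296 + 16 = 3233
3233 = (12,10,1)_16 → 12⁴ + 10⁴ + 1⁴ = 20736 + 10000 + 1 = 30737
30737 = (7,8,1,1)_16 → 7⁴ + 8⁴ + 1⁴ + 1⁴ = 2401 + 4096 + 1 + 1 = 6499
6499 = (1,9,6,3)_16 → 1⁴ + 9⁴ + 6⁴ + 3⁴ = 1 + 6561 + 1296 + 81 = 7939  — 7939 already appeared earlier.

7939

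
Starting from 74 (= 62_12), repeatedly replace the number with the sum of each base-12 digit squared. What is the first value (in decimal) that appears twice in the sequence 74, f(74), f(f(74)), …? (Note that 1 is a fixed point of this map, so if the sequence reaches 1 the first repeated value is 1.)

74 = (6,2)_12 → 6² + 2² = 40
40 = (3,4)_12 → 3² + 4² = 25
25 = (2,1)_12 → 2² + 1² = 5
5 = (5)_12 → 5² = 25  — 25 already appeared earlier.

25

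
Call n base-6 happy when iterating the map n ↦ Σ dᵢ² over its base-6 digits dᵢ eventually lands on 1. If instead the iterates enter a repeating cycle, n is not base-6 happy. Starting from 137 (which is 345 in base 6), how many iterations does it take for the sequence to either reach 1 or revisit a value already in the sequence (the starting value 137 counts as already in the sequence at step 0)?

137 = (3,4,5)_6 → 3² + 4² + 5² = 9 + 16 + 25 = 50
50 = (1,2,2)_6 → 1² + 2² + 2² = 1 + 4 + 4 = 9
9 = (1,3)_6 → 1² + 3² = 1 + 9 = 10
10 = (1,4)_6 → 1² + 4² = 1 + 16 = 17
17 = (2,5)_6 → 2² + 5² = 4 + 25 = 29
29 = (4,5)_6 → 4² + 5² = 16 + 25 = 41
41 = (1,0,5)_6 → 1² + 0² + 5² = 1 + 0 + 25 = 26
26 = (4,2)_6 → 4² + 2² = 16 + 4 = 20
20 = (3,2)_6 → 3² + 2² = 9 + 4 = 13
13 = (2,1)_6 → 2² + 1² = 4 + 1 = 5
5 = (5)_6 → 5² = 25
25 = (4,1)_6 → 4² + 1² = 16 + 1 = 17  — 17 repeats.
That took 12 steps.

12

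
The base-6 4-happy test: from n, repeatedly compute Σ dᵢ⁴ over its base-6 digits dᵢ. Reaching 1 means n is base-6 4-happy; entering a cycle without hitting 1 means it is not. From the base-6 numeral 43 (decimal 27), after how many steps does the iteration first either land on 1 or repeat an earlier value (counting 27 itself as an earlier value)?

12

27 = (4,3)_6 → 4⁴ + 3⁴ = 337
337 = (1,3,2,1)_6 → 1⁴ + 3⁴ + 2⁴ + 1⁴ = 99
99 = (2,4,3)_6 → 2⁴ + 4⁴ + 3⁴ = 353
353 = (1,3,4,5)_6 → 1⁴ + 3⁴ + 4⁴ + 5⁴ = 963
963 = (4,2,4,3)_6 → 4⁴ + 2⁴ + 4⁴ + 3⁴ = 609
609 = (2,4,5,3)_6 → 2⁴ + 4⁴ + 5⁴ + 3⁴ = 978
978 = (4,3,1,0)_6 → 4⁴ + 3⁴ + 1⁴ + 0⁴ = 338
338 = (1,3,2,2)_6 → 1⁴ + 3⁴ + 2⁴ + 2⁴ = 114
114 = (3,1,0)_6 → 3⁴ + 1⁴ + 0⁴ = 82
82 = (2,1,4)_6 → 2⁴ + 1⁴ + 4⁴ = 273
273 = (1,1,3,3)_6 → 1⁴ + 1⁴ + 3⁴ + 3⁴ = 164
164 = (4,3,2)_6 → 4⁴ + 3⁴ + 2⁴ = 353  — 353 repeats.
That took 12 steps.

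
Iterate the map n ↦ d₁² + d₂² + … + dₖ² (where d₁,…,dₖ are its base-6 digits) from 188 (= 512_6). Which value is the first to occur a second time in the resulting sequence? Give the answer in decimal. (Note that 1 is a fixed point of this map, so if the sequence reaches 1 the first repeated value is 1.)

188 = (5,1,2)_6 → 5² + 1² + 2² = 25 + 1 + 4 = 30
30 = (5,0)_6 → 5² + 0² = 25 + 0 = 25
25 = (4,1)_6 → 4² + 1² = 16 + 1 = 17
17 = (2,5)_6 → 2² + 5² = 4 + 25 = 29
29 = (4,5)_6 → 4² + 5² = 16 + 25 = 41
41 = (1,0,5)_6 → 1² + 0² + 5² = 1 + 0 + 25 = 26
26 = (4,2)_6 → 4² + 2² = 16 + 4 = 20
20 = (3,2)_6 → 3² + 2² = 9 + 4 = 13
13 = (2,1)_6 → 2² + 1² = 4 + 1 = 5
5 = (5)_6 → 5² = 25  — 25 already appeared earlier.

25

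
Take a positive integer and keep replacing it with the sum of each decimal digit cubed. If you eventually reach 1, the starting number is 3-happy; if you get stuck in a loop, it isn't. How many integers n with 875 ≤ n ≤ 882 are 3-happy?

1

875: 875 → 980 → 1241 → 74 → 407 → 407  (repeats 407)
876: 876 → 1071 → 345 → 216 → 225 → 141 → 66 → 432 → 99 → 1458 → 702 → 351 → 153 → 153  (repeats 153)
877: 877 → 1198 → 1243 → 100 → 1  (reaches 1)
878: 878 → 1367 → 587 → 980 → 1241 → 74 → 407 → 407  (repeats 407)
879: 879 → 1584 → 702 → 351 → 153 → 153  (repeats 153)
880: 880 → 1024 → 73 → 370 → 370  (repeats 370)
881: 881 → 1025 → 134 → 92 → 737 → 713 → 371 → 371  (repeats 371)
882: 882 → 1032 → 36 → 243 → 99 → 1458 → 702 → 351 → 153 → 153  (repeats 153)
3-happy: 877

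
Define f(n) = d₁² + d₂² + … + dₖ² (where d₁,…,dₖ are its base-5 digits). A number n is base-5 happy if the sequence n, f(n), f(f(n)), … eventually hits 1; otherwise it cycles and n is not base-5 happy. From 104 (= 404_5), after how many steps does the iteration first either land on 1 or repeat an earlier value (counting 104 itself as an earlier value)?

104 = (4,0,4)_5 → 4² + 0² + 4² = 16 + 0 + 16 = 32
32 = (1,1,2)_5 → 1² + 1² + 2² = 1 + 1 + 4 = 6
6 = (1,1)_5 → 1² + 1² = 1 + 1 = 2
2 = (2)_5 → 2² = 4
4 = (4)_5 → 4² = 16
16 = (3,1)_5 → 3² + 1² = 9 + 1 = 10
10 = (2,0)_5 → 2² + 0² = 4 + 0 = 4  — 4 repeats.
That took 7 steps.

7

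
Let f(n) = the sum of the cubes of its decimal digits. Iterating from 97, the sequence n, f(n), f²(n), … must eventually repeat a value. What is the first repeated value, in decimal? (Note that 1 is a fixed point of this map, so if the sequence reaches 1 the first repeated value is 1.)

97 → 9³ + 7³ = 729 + 343 = 1072
1072 → 1³ + 0³ + 7³ + 2³ = 1 + 0 + 343 + 8 = 352
352 → 3³ + 5³ + 2³ = 27 + 125 + 8 = 160
160 → 1³ + 6³ + 0³ = 1 + 216 + 0 = 217
217 → 2³ + 1³ + 7³ = 8 + 1 + 343 = 352  — 352 already appeared earlier.

352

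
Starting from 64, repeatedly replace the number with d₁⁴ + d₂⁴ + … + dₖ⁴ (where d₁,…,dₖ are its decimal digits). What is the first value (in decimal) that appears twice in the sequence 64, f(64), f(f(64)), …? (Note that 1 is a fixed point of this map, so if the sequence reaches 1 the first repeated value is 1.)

8208

64 → 6⁴ + 4⁴ = 1552
1552 → 1⁴ + 5⁴ + 5⁴ + 2⁴ = 1267
1267 → 1⁴ + 2⁴ + 6⁴ + 7⁴ = 3714
3714 → 3⁴ + 7⁴ + 1⁴ + 4⁴ = 2739
2739 → 2⁴ + 7⁴ + 3⁴ + 9⁴ = 9059
9059 → 9⁴ + 0⁴ + 5⁴ + 9⁴ = 13747
13747 → 1⁴ + 3⁴ + 7⁴ + 4⁴ + 7⁴ = 5140
5140 → 5⁴ + 1⁴ + 4⁴ + 0⁴ = 882
882 → 8⁴ + 8⁴ + 2⁴ = 8208
8208 → 8⁴ + 2⁴ + 0⁴ + 8⁴ = 8208  — 8208 already appeared earlier.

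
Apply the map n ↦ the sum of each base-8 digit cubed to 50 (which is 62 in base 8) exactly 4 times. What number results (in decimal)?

50 = (6,2)_8 → 224
224 = (3,4,0)_8 → 91
91 = (1,3,3)_8 → 55
55 = (6,7)_8 → 559

559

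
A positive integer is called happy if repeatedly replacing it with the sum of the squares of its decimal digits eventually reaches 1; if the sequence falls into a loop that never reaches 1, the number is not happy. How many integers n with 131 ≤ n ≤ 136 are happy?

1

131: 131 → 11 → 2 → 4 → 16 → 37 → 58 → 89 → 145 → 42 → 20 → 4  — not happy
132: 132 → 14 → 17 → 50 → 25 → 29 → 85 → 89 → 145 → 42 → 20 → 4 → 16 → 37 → 58 → 89  — not happy
133: 133 → 19 → 82 → 68 → 100 → 1  — happy
134: 134 → 26 → 40 → 16 → 37 → 58 → 89 → 145 → 42 → 20 → 4 → 16  — not happy
135: 135 → 35 → 34 → 25 → 29 → 85 → 89 → 145 → 42 → 20 → 4 → 16 → 37 → 58 → 89  — not happy
136: 136 → 46 → 52 → 29 → 85 → 89 → 145 → 42 → 20 → 4 → 16 → 37 → 58 → 89  — not happy
happy: 133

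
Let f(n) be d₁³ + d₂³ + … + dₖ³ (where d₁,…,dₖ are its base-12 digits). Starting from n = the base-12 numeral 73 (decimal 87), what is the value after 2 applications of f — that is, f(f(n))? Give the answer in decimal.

1224

87 = (7,3)_12 → 7³ + 3³ = 370
370 = (2,6,10)_12 → 2³ + 6³ + 10³ = 1224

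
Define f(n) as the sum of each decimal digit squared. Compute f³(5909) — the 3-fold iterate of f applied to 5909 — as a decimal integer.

18

5909 → 5² + 9² + 0² + 9² = 187
187 → 1² + 8² + 7² = 114
114 → 1² + 1² + 4² = 18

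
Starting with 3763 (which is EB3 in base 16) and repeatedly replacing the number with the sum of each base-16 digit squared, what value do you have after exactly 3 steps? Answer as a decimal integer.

34

3763 = (14,11,3)_16 → 326
326 = (1,4,6)_16 → 53
53 = (3,5)_16 → 34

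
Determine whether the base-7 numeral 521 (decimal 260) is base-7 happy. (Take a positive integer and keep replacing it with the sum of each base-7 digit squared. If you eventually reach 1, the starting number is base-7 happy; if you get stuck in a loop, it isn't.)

not base-7 happy

260 = (5,2,1)_7 → 5² + 2² + 1² = 30
30 = (4,2)_7 → 4² + 2² = 20
20 = (2,6)_7 → 2² + 6² = 40
40 = (5,5)_7 → 5² + 5² = 50
50 = (1,0,1)_7 → 1² + 0² + 1² = 2
2 = (2)_7 → 2² = 4
4 = (4)_7 → 4² = 16
16 = (2,2)_7 → 2² + 2² = 8
8 = (1,1)_7 → 1² + 1² = 2  — 2 already seen; the sequence cycles without reaching 1.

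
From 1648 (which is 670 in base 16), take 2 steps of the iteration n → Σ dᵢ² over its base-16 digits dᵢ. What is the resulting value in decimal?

1648 = (6,7,0)_16 → 6² + 7² + 0² = 36 + 49 + 0 = 85
85 = (5,5)_16 → 5² + 5² = 25 + 25 = 50

50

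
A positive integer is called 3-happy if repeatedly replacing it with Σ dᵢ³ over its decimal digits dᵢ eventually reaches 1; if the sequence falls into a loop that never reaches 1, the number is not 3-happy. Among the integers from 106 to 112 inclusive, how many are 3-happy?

1

106: 106 → 217 → 352 → 160 → 217  — not 3-happy
107: 107 → 344 → 155 → 251 → 134 → 92 → 737 → 713 → 371 → 371  — not 3-happy
108: 108 → 513 → 153 → 153  — not 3-happy
109: 109 → 730 → 370 → 370  — not 3-happy
110: 110 → 2 → 8 → 512 → 134 → 92 → 737 → 713 → 371 → 371  — not 3-happy
111: 111 → 3 → 27 → 351 → 153 → 153  — not 3-happy
112: 112 → 10 → 1  — 3-happy
3-happy: 112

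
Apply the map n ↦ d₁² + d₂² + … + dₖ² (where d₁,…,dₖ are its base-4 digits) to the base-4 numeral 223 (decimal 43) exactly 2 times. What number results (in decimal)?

2

43 = (2,2,3)_4 → 2² + 2² + 3² = 4 + 4 + 9 = 17
17 = (1,0,1)_4 → 1² + 0² + 1² = 1 + 0 + 1 = 2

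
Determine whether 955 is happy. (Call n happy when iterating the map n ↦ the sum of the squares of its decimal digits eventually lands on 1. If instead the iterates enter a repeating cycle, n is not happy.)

955 → 131
131 → 11
11 → 2
2 → 4
4 → 16
16 → 37
37 → 58
58 → 89
89 → 145
145 → 42
42 → 20
20 → 4  — 4 already seen; the sequence cycles without reaching 1.

not happy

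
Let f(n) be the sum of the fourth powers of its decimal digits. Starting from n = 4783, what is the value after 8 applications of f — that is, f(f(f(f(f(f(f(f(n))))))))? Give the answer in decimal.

4514

4783 → 4⁴ + 7⁴ + 8⁴ + 3⁴ = 256 + 2401 + 4096 + 81 = 6834
6834 → 6⁴ + 8⁴ + 3⁴ + 4⁴ = 1296 + 4096 + 81 + 256 = 5729
5729 → 5⁴ + 7⁴ + 2⁴ + 9⁴ = 625 + 2401 + 16 + 6561 = 9603
9603 → 9⁴ + 6⁴ + 0⁴ + 3⁴ = 6561 + 1296 + 0 + 81 = 7938
7938 → 7⁴ + 9⁴ + 3⁴ + 8⁴ = 2401 + 6561 + 81 + 4096 = 13139
13139 → 1⁴ + 3⁴ + 1⁴ + 3⁴ + 9⁴ = 1 + 81 + 1 + 81 + 6561 = 6725
6725 → 6⁴ + 7⁴ + 2⁴ + 5⁴ = 1296 + 2401 + 16 + 625 = 4338
4338 → 4⁴ + 3⁴ + 3⁴ + 8⁴ = 256 + 81 + 81 + 4096 = 4514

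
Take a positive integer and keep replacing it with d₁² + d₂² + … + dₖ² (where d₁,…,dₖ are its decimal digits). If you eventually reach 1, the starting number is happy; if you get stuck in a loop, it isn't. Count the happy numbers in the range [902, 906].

902: 902 → 85 → 89 → 145 → 42 → 20 → 4 → 16 → 37 → 58 → 89  — not happy
903: 903 → 90 → 81 → 65 → 61 → 37 → 58 → 89 → 145 → 42 → 20 → 4 → 16 → 37  — not happy
904: 904 → 97 → 130 → 10 → 1  — happy
905: 905 → 106 → 37 → 58 → 89 → 145 → 42 → 20 → 4 → 16 → 37  — not happy
906: 906 → 117 → 51 → 26 → 40 → 16 → 37 → 58 → 89 → 145 → 42 → 20 → 4 → 16  — not happy
happy: 904

1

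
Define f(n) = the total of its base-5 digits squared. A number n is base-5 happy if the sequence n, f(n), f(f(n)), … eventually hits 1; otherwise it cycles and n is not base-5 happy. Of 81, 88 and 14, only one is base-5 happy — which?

81

81: 81 → 11 → 5 → 1  — reaches 1 (base-5 happy)
88: 88 → 22 → 20 → 16 → 10 → 4 → 16  — repeats 16 (not base-5 happy)
14: 14 → 20 → 16 → 10 → 4 → 16  — repeats 16 (not base-5 happy)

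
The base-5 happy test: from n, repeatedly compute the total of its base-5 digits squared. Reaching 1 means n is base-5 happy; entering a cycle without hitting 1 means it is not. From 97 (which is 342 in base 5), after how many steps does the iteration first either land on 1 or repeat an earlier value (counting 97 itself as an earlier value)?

97 = (3,4,2)_5 → 3² + 4² + 2² = 9 + 16 + 4 = 29
29 = (1,0,4)_5 → 1² + 0² + 4² = 1 + 0 + 16 = 17
17 = (3,2)_5 → 3² + 2² = 9 + 4 = 13
13 = (2,3)_5 → 2² + 3² = 4 + 9 = 13  — 13 repeats.
That took 4 steps.

4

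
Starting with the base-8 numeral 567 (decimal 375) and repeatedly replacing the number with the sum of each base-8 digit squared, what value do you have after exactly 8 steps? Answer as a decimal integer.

375 = (5,6,7)_8 → 110
110 = (1,5,6)_8 → 62
62 = (7,6)_8 → 85
85 = (1,2,5)_8 → 30
30 = (3,6)_8 → 45
45 = (5,5)_8 → 50
50 = (6,2)_8 → 40
40 = (5,0)_8 → 25

25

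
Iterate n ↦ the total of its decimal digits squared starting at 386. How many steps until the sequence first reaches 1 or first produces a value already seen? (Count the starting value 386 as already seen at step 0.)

5

386 → 3² + 8² + 6² = 109
109 → 1² + 0² + 9² = 82
82 → 8² + 2² = 68
68 → 6² + 8² = 100
100 → 1² + 0² + 0² = 1  — reached 1.
That took 5 steps.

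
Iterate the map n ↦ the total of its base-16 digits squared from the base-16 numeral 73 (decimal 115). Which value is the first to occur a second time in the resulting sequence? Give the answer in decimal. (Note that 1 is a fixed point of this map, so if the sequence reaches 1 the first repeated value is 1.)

146

115 = (7,3)_16 → 7² + 3² = 58
58 = (3,10)_16 → 3² + 10² = 109
109 = (6,13)_16 → 6² + 13² = 205
205 = (12,13)_16 → 12² + 13² = 313
313 = (1,3,9)_16 → 1² + 3² + 9² = 91
91 = (5,11)_16 → 5² + 11² = 146
146 = (9,2)_16 → 9² + 2² = 85
85 = (5,5)_16 → 5² + 5² = 50
50 = (3,2)_16 → 3² + 2² = 13
13 = (13)_16 → 13² = 169
169 = (10,9)_16 → 10² + 9² = 181
181 = (11,5)_16 → 11² + 5² = 146  — 146 already appeared earlier.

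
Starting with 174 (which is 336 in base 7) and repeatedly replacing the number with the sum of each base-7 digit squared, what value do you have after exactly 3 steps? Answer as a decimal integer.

174 = (3,3,6)_7 → 3² + 3² + 6² = 54
54 = (1,0,5)_7 → 1² + 0² + 5² = 26
26 = (3,5)_7 → 3² + 5² = 34

34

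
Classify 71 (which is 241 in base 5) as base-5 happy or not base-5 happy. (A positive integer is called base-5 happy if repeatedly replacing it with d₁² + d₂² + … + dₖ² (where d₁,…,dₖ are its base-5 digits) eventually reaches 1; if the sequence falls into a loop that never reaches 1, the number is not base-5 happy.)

71 = (2,4,1)_5 → 21
21 = (4,1)_5 → 17
17 = (3,2)_5 → 13
13 = (2,3)_5 → 13  — 13 already seen; the sequence cycles without reaching 1.

not base-5 happy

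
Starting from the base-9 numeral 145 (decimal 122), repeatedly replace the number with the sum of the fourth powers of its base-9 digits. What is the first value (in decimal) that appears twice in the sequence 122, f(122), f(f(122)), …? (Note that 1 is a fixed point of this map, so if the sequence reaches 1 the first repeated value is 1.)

4098

122 = (1,4,5)_9 → 1⁴ + 4⁴ + 5⁴ = 882
882 = (1,1,8,0)_9 → 1⁴ + 1⁴ + 8⁴ + 0⁴ = 4098
4098 = (5,5,5,3)_9 → 5⁴ + 5⁴ + 5⁴ + 3⁴ = 1956
1956 = (2,6,1,3)_9 → 2⁴ + 6⁴ + 1⁴ + 3⁴ = 1394
1394 = (1,8,1,8)_9 → 1⁴ + 8⁴ + 1⁴ + 8⁴ = 8194
8194 = (1,2,2,1,4)_9 → 1⁴ + 2⁴ + 2⁴ + 1⁴ + 4⁴ = 290
290 = (3,5,2)_9 → 3⁴ + 5⁴ + 2⁴ = 722
722 = (8,8,2)_9 → 8⁴ + 8⁴ + 2⁴ = 8208
8208 = (1,2,2,3,0)_9 → 1⁴ + 2⁴ + 2⁴ + 3⁴ + 0⁴ = 114
114 = (1,3,6)_9 → 1⁴ + 3⁴ + 6⁴ = 1378
1378 = (1,8,0,1)_9 → 1⁴ + 8⁴ + 0⁴ + 1⁴ = 4098  — 4098 already appeared earlier.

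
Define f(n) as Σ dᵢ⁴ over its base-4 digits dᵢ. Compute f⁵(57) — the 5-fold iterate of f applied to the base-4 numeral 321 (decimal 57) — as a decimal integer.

57 = (3,2,1)_4 → 3⁴ + 2⁴ + 1⁴ = 81 + 16 + 1 = 98
98 = (1,2,0,2)_4 → 1⁴ + 2⁴ + 0⁴ + 2⁴ = 1 + 16 + 0 + 16 = 33
33 = (2,0,1)_4 → 2⁴ + 0⁴ + 1⁴ = 16 + 0 + 1 = 17
17 = (1,0,1)_4 → 1⁴ + 0⁴ + 1⁴ = 1 + 0 + 1 = 2
2 = (2)_4 → 2⁴ = 16

16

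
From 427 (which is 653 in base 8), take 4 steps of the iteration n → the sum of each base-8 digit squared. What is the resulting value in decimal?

26

427 = (6,5,3)_8 → 70
70 = (1,0,6)_8 → 37
37 = (4,5)_8 → 41
41 = (5,1)_8 → 26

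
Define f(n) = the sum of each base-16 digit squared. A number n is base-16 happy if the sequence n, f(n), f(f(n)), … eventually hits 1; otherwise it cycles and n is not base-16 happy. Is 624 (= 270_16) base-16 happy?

base-16 happy

624 = (2,7,0)_16 → 2² + 7² + 0² = 4 + 49 + 0 = 53
53 = (3,5)_16 → 3² + 5² = 9 + 25 = 34
34 = (2,2)_16 → 2² + 2² = 4 + 4 = 8
8 = (8)_16 → 8² = 64
64 = (4,0)_16 → 4² + 0² = 16 + 0 = 16
16 = (1,0)_16 → 1² + 0² = 1 + 0 = 1  — reached 1.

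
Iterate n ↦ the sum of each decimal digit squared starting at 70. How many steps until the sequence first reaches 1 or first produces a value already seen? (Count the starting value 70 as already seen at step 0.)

70 → 7² + 0² = 49 + 0 = 49
49 → 4² + 9² = 16 + 81 = 97
97 → 9² + 7² = 81 + 49 = 130
130 → 1² + 3² + 0² = 1 + 9 + 0 = 10
10 → 1² + 0² = 1 + 0 = 1  — reached 1.
That took 5 steps.

5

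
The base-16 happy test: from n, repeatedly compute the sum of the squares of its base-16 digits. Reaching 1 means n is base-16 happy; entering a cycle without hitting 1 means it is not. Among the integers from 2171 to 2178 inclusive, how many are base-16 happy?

2171: 2171 → 234 → 296 → 69 → 41 → 85 → 50 → 13 → 169 → 181 → 146 → 85  (repeats 85)
2172: 2172 → 257 → 2 → 4 → 16 → 1  (reaches 1)
2173: 2173 → 282 → 102 → 72 → 80 → 25 → 82 → 29 → 170 → 200 → 208 → 169 → 181 → 146 → 85 → 50 → 13 → 169  (repeats 169)
2174: 2174 → 309 → 35 → 13 → 169 → 181 → 146 → 85 → 50 → 13  (repeats 13)
2175: 2175 → 338 → 30 → 197 → 169 → 181 → 146 → 85 → 50 → 13 → 169  (repeats 169)
2176: 2176 → 128 → 64 → 16 → 1  (reaches 1)
2177: 2177 → 129 → 65 → 17 → 2 → 4 → 16 → 1  (reaches 1)
2178: 2178 → 132 → 80 → 25 → 82 → 29 → 170 → 200 → 208 → 169 → 181 → 146 → 85 → 50 → 13 → 169  (repeats 169)
base-16 happy: 2172, 2176, 2177

3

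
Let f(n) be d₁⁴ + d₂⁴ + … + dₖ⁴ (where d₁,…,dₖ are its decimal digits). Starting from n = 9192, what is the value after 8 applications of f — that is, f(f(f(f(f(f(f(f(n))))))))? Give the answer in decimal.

9192 → 9⁴ + 1⁴ + 9⁴ + 2⁴ = 13139
13139 → 1⁴ + 3⁴ + 1⁴ + 3⁴ + 9⁴ = 6725
6725 → 6⁴ + 7⁴ + 2⁴ + 5⁴ = 4338
4338 → 4⁴ + 3⁴ + 3⁴ + 8⁴ = 4514
4514 → 4⁴ + 5⁴ + 1⁴ + 4⁴ = 1138
1138 → 1⁴ + 1⁴ + 3⁴ + 8⁴ = 4179
4179 → 4⁴ + 1⁴ + 7⁴ + 9⁴ = 9219
9219 → 9⁴ + 2⁴ + 1⁴ + 9⁴ = 13139

13139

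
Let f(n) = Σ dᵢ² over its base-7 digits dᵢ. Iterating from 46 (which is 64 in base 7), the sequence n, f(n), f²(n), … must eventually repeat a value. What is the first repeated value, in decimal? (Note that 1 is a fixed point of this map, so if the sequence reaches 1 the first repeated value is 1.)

10

46 = (6,4)_7 → 6² + 4² = 52
52 = (1,0,3)_7 → 1² + 0² + 3² = 10
10 = (1,3)_7 → 1² + 3² = 10  — 10 already appeared earlier.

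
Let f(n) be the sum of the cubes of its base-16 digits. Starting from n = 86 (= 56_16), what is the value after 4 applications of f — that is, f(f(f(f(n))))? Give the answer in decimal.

86 = (5,6)_16 → 5³ + 6³ = 125 + 216 = 341
341 = (1,5,5)_16 → 1³ + 5³ + 5³ = 1 + 125 + 125 = 251
251 = (15,11)_16 → 15³ + 11³ = 3375 + 1331 = 4706
4706 = (1,2,6,2)_16 → 1³ + 2³ + 6³ + 2³ = 1 + 8 + 216 + 8 = 233

233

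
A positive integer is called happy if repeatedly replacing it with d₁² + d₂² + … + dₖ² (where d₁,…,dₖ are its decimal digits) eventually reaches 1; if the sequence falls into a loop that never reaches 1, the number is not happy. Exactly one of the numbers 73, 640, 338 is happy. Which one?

73: 73 → 58 → 89 → 145 → 42 → 20 → 4 → 16 → 37 → 58  — repeats 58 (not happy)
640: 640 → 52 → 29 → 85 → 89 → 145 → 42 → 20 → 4 → 16 → 37 → 58 → 89  — repeats 89 (not happy)
338: 338 → 82 → 68 → 100 → 1  — reaches 1 (happy)

338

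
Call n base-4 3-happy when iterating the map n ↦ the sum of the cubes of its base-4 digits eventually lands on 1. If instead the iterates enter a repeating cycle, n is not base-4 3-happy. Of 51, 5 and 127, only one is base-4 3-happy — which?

127

51: 51 → 54 → 36 → 9 → 9  — repeats 9 (not base-4 3-happy)
5: 5 → 2 → 8 → 8  — repeats 8 (not base-4 3-happy)
127: 127 → 82 → 10 → 16 → 1  — reaches 1 (base-4 3-happy)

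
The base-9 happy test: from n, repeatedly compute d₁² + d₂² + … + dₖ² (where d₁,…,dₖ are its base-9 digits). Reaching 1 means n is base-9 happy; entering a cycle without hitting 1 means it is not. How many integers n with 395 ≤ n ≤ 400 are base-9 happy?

395: 395 → 129 → 35 → 73 → 65 → 53 → 89 → 65  (repeats 65)
396: 396 → 80 → 128 → 30 → 18 → 4 → 16 → 50 → 50  (repeats 50)
397: 397 → 81 → 1  (reaches 1)
398: 398 → 84 → 10 → 2 → 4 → 16 → 50 → 50  (repeats 50)
399: 399 → 89 → 65 → 53 → 89  (repeats 89)
400: 400 → 96 → 38 → 20 → 8 → 64 → 50 → 50  (repeats 50)
base-9 happy: 397

1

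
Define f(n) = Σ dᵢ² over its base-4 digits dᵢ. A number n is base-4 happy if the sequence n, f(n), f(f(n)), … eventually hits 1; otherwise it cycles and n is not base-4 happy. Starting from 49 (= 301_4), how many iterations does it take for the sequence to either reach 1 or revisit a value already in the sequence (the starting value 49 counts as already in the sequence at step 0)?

49 = (3,0,1)_4 → 10
10 = (2,2)_4 → 8
8 = (2,0)_4 → 4
4 = (1,0)_4 → 1  — reached 1.
That took 4 steps.

4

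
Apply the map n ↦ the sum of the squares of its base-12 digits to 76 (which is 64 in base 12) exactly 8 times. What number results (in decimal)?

76 = (6,4)_12 → 6² + 4² = 36 + 16 = 52
52 = (4,4)_12 → 4² + 4² = 16 + 16 = 32
32 = (2,8)_12 → 2² + 8² = 4 + 64 = 68
68 = (5,8)_12 → 5² + 8² = 25 + 64 = 89
89 = (7,5)_12 → 7² + 5² = 49 + 25 = 74
74 = (6,2)_12 → 6² + 2² = 36 + 4 = 40
40 = (3,4)_12 → 3² + 4² = 9 + 16 = 25
25 = (2,1)_12 → 2² + 1² = 4 + 1 = 5

5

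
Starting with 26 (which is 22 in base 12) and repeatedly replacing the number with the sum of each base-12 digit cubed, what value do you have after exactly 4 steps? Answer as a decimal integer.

1513

26 = (2,2)_12 → 2³ + 2³ = 8 + 8 = 16
16 = (1,4)_12 → 1³ + 4³ = 1 + 64 = 65
65 = (5,5)_12 → 5³ + 5³ = 125 + 125 = 250
250 = (1,8,10)_12 → 1³ + 8³ + 10³ = 1 + 512 + 1000 = 1513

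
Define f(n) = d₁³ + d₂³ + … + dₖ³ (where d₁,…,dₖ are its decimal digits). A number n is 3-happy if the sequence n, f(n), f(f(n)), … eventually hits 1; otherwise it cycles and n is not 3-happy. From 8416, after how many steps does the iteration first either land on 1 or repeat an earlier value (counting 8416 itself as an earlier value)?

8416 → 793
793 → 1099
1099 → 1459
1459 → 919
919 → 1459  — 1459 repeats.
That took 5 steps.

5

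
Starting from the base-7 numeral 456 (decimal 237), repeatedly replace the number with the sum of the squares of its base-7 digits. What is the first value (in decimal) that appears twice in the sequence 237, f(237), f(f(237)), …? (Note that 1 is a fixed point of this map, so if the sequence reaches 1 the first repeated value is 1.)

237 = (4,5,6)_7 → 77
77 = (1,4,0)_7 → 17
17 = (2,3)_7 → 13
13 = (1,6)_7 → 37
37 = (5,2)_7 → 29
29 = (4,1)_7 → 17  — 17 already appeared earlier.

17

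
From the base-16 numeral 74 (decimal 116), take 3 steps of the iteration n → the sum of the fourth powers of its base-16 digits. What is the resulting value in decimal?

116 = (7,4)_16 → 7⁴ + 4⁴ = 2657
2657 = (10,6,1)_16 → 10⁴ + 6⁴ + 1⁴ = 11297
11297 = (2,12,2,1)_16 → 2⁴ + 12⁴ + 2⁴ + 1⁴ = 20769

20769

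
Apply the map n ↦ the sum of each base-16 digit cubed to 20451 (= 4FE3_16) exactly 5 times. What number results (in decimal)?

20451 = (4,15,14,3)_16 → 4³ + 15³ + 14³ + 3³ = 6210
6210 = (1,8,4,2)_16 → 1³ + 8³ + 4³ + 2³ = 585
585 = (2,4,9)_16 → 2³ + 4³ + 9³ = 801
801 = (3,2,1)_16 → 3³ + 2³ + 1³ = 36
36 = (2,4)_16 → 2³ + 4³ = 72

72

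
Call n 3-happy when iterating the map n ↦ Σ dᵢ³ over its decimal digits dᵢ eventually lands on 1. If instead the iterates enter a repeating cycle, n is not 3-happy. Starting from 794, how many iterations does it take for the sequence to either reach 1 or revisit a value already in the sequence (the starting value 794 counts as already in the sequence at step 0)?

794 → 1136
1136 → 245
245 → 197
197 → 1073
1073 → 371
371 → 371  — 371 repeats.
That took 6 steps.

6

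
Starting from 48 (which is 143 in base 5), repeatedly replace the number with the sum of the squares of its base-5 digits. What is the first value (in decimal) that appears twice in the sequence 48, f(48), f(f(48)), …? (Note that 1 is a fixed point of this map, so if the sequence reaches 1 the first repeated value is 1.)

48 = (1,4,3)_5 → 1² + 4² + 3² = 1 + 16 + 9 = 26
26 = (1,0,1)_5 → 1² + 0² + 1² = 1 + 0 + 1 = 2
2 = (2)_5 → 2² = 4
4 = (4)_5 → 4² = 16
16 = (3,1)_5 → 3² + 1² = 9 + 1 = 10
10 = (2,0)_5 → 2² + 0² = 4 + 0 = 4  — 4 already appeared earlier.

4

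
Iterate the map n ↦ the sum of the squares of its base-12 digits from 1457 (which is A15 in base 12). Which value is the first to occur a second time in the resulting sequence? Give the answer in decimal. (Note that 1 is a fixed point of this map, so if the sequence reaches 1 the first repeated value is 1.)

1457 = (10,1,5)_12 → 126
126 = (10,6)_12 → 136
136 = (11,4)_12 → 137
137 = (11,5)_12 → 146
146 = (1,0,2)_12 → 5
5 = (5)_12 → 25
25 = (2,1)_12 → 5  — 5 already appeared earlier.

5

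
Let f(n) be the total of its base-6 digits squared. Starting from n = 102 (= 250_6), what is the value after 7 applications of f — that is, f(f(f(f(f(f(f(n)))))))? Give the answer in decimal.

102 = (2,5,0)_6 → 2² + 5² + 0² = 29
29 = (4,5)_6 → 4² + 5² = 41
41 = (1,0,5)_6 → 1² + 0² + 5² = 26
26 = (4,2)_6 → 4² + 2² = 20
20 = (3,2)_6 → 3² + 2² = 13
13 = (2,1)_6 → 2² + 1² = 5
5 = (5)_6 → 5² = 25

25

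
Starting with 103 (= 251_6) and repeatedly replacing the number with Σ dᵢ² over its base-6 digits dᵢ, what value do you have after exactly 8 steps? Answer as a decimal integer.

13

103 = (2,5,1)_6 → 2² + 5² + 1² = 30
30 = (5,0)_6 → 5² + 0² = 25
25 = (4,1)_6 → 4² + 1² = 17
17 = (2,5)_6 → 2² + 5² = 29
29 = (4,5)_6 → 4² + 5² = 41
41 = (1,0,5)_6 → 1² + 0² + 5² = 26
26 = (4,2)_6 → 4² + 2² = 20
20 = (3,2)_6 → 3² + 2² = 13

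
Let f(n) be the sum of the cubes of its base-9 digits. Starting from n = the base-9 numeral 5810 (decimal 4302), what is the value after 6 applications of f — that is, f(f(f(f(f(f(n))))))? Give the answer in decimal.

540

4302 = (5,8,1,0)_9 → 5³ + 8³ + 1³ + 0³ = 125 + 512 + 1 + 0 = 638
638 = (7,7,8)_9 → 7³ + 7³ + 8³ = 343 + 343 + 512 = 1198
1198 = (1,5,7,1)_9 → 1³ + 5³ + 7³ + 1³ = 1 + 125 + 343 + 1 = 470
470 = (5,7,2)_9 → 5³ + 7³ + 2³ = 125 + 343 + 8 = 476
476 = (5,7,8)_9 → 5³ + 7³ + 8³ = 125 + 343 + 512 = 980
980 = (1,3,0,8)_9 → 1³ + 3³ + 0³ + 8³ = 1 + 27 + 0 + 512 = 540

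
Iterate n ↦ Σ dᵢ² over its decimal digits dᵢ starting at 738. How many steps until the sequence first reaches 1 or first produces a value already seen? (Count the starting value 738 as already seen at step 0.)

14

738 → 7² + 3² + 8² = 49 + 9 + 64 = 122
122 → 1² + 2² + 2² = 1 + 4 + 4 = 9
9 → 9² = 81
81 → 8² + 1² = 64 + 1 = 65
65 → 6² + 5² = 36 + 25 = 61
61 → 6² + 1² = 36 + 1 = 37
37 → 3² + 7² = 9 + 49 = 58
58 → 5² + 8² = 25 + 64 = 89
89 → 8² + 9² = 64 + 81 = 145
145 → 1² + 4² + 5² = 1 + 16 + 25 = 42
42 → 4² + 2² = 16 + 4 = 20
20 → 2² + 0² = 4 + 0 = 4
4 → 4² = 16
16 → 1² + 6² = 1 + 36 = 37  — 37 repeats.
That took 14 steps.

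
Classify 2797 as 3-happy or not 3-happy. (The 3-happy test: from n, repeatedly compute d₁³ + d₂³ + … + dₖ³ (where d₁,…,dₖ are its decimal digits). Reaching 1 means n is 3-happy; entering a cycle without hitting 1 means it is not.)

3-happy

2797 → 2³ + 7³ + 9³ + 7³ = 8 + 343 + 729 + 343 = 1423
1423 → 1³ + 4³ + 2³ + 3³ = 1 + 64 + 8 + 27 = 100
100 → 1³ + 0³ + 0³ = 1 + 0 + 0 = 1  — reached 1.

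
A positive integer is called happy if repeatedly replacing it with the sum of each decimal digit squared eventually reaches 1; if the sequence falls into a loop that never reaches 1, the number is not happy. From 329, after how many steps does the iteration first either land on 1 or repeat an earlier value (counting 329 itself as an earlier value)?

329 → 3² + 2² + 9² = 9 + 4 + 81 = 94
94 → 9² + 4² = 81 + 16 = 97
97 → 9² + 7² = 81 + 49 = 130
130 → 1² + 3² + 0² = 1 + 9 + 0 = 10
10 → 1² + 0² = 1 + 0 = 1  — reached 1.
That took 5 steps.

5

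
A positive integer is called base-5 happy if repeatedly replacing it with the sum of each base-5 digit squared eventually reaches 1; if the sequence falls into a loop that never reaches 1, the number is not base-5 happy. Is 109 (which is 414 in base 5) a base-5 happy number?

base-5 happy

109 = (4,1,4)_5 → 4² + 1² + 4² = 16 + 1 + 16 = 33
33 = (1,1,3)_5 → 1² + 1² + 3² = 1 + 1 + 9 = 11
11 = (2,1)_5 → 2² + 1² = 4 + 1 = 5
5 = (1,0)_5 → 1² + 0² = 1 + 0 = 1  — reached 1.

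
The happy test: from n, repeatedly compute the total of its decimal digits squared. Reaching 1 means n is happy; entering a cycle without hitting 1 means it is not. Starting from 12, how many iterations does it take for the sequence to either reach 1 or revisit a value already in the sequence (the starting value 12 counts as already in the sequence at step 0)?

13

12 → 1² + 2² = 5
5 → 5² = 25
25 → 2² + 5² = 29
29 → 2² + 9² = 85
85 → 8² + 5² = 89
89 → 8² + 9² = 145
145 → 1² + 4² + 5² = 42
42 → 4² + 2² = 20
20 → 2² + 0² = 4
4 → 4² = 16
16 → 1² + 6² = 37
37 → 3² + 7² = 58
58 → 5² + 8² = 89  — 89 repeats.
That took 13 steps.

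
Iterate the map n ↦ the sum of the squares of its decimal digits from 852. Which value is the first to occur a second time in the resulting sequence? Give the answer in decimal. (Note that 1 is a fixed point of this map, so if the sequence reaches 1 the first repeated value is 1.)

852 → 8² + 5² + 2² = 93
93 → 9² + 3² = 90
90 → 9² + 0² = 81
81 → 8² + 1² = 65
65 → 6² + 5² = 61
61 → 6² + 1² = 37
37 → 3² + 7² = 58
58 → 5² + 8² = 89
89 → 8² + 9² = 145
145 → 1² + 4² + 5² = 42
42 → 4² + 2² = 20
20 → 2² + 0² = 4
4 → 4² = 16
16 → 1² + 6² = 37  — 37 already appeared earlier.

37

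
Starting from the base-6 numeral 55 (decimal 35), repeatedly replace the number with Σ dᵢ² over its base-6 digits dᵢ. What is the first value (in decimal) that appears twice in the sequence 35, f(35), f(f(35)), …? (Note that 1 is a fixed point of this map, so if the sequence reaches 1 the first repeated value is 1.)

35 = (5,5)_6 → 5² + 5² = 50
50 = (1,2,2)_6 → 1² + 2² + 2² = 9
9 = (1,3)_6 → 1² + 3² = 10
10 = (1,4)_6 → 1² + 4² = 17
17 = (2,5)_6 → 2² + 5² = 29
29 = (4,5)_6 → 4² + 5² = 41
41 = (1,0,5)_6 → 1² + 0² + 5² = 26
26 = (4,2)_6 → 4² + 2² = 20
20 = (3,2)_6 → 3² + 2² = 13
13 = (2,1)_6 → 2² + 1² = 5
5 = (5)_6 → 5² = 25
25 = (4,1)_6 → 4² + 1² = 17  — 17 already appeared earlier.

17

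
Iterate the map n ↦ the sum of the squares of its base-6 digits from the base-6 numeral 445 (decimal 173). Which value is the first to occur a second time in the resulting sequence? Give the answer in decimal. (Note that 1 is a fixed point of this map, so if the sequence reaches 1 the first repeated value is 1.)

173 = (4,4,5)_6 → 57
57 = (1,3,3)_6 → 19
19 = (3,1)_6 → 10
10 = (1,4)_6 → 17
17 = (2,5)_6 → 29
29 = (4,5)_6 → 41
41 = (1,0,5)_6 → 26
26 = (4,2)_6 → 20
20 = (3,2)_6 → 13
13 = (2,1)_6 → 5
5 = (5)_6 → 25
25 = (4,1)_6 → 17  — 17 already appeared earlier.

17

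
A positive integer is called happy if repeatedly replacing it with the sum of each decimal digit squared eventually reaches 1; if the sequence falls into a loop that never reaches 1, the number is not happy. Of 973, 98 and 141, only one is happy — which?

973

973: 973 → 139 → 91 → 82 → 68 → 100 → 1  — reaches 1 (happy)
98: 98 → 145 → 42 → 20 → 4 → 16 → 37 → 58 → 89 → 145  — repeats 145 (not happy)
141: 141 → 18 → 65 → 61 → 37 → 58 → 89 → 145 → 42 → 20 → 4 → 16 → 37  — repeats 37 (not happy)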